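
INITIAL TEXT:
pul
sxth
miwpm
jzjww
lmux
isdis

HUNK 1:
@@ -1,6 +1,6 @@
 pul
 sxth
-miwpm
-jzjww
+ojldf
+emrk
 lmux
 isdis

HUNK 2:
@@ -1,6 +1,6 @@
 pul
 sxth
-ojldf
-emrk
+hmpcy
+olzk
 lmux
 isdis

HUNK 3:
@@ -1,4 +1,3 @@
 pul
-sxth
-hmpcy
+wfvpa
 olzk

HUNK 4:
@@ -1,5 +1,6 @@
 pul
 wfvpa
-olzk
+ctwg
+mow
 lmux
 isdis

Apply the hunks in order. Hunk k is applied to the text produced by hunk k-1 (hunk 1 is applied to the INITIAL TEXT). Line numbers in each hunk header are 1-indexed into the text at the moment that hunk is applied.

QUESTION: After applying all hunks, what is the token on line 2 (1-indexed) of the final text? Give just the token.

Hunk 1: at line 1 remove [miwpm,jzjww] add [ojldf,emrk] -> 6 lines: pul sxth ojldf emrk lmux isdis
Hunk 2: at line 1 remove [ojldf,emrk] add [hmpcy,olzk] -> 6 lines: pul sxth hmpcy olzk lmux isdis
Hunk 3: at line 1 remove [sxth,hmpcy] add [wfvpa] -> 5 lines: pul wfvpa olzk lmux isdis
Hunk 4: at line 1 remove [olzk] add [ctwg,mow] -> 6 lines: pul wfvpa ctwg mow lmux isdis
Final line 2: wfvpa

Answer: wfvpa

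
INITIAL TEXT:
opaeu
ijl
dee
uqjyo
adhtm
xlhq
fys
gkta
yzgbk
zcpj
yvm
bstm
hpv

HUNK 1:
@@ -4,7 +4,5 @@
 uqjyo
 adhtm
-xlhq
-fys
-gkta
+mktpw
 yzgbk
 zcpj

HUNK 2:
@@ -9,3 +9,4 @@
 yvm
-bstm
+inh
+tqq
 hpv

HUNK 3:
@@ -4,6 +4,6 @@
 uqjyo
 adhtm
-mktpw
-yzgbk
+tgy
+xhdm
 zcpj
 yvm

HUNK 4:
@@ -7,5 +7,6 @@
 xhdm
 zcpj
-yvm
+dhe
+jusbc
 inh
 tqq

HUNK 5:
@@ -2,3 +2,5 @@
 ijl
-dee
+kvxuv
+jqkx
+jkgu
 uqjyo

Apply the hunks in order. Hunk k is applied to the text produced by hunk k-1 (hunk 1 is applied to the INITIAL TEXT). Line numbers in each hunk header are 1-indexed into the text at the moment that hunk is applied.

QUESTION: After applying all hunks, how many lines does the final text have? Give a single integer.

Answer: 15

Derivation:
Hunk 1: at line 4 remove [xlhq,fys,gkta] add [mktpw] -> 11 lines: opaeu ijl dee uqjyo adhtm mktpw yzgbk zcpj yvm bstm hpv
Hunk 2: at line 9 remove [bstm] add [inh,tqq] -> 12 lines: opaeu ijl dee uqjyo adhtm mktpw yzgbk zcpj yvm inh tqq hpv
Hunk 3: at line 4 remove [mktpw,yzgbk] add [tgy,xhdm] -> 12 lines: opaeu ijl dee uqjyo adhtm tgy xhdm zcpj yvm inh tqq hpv
Hunk 4: at line 7 remove [yvm] add [dhe,jusbc] -> 13 lines: opaeu ijl dee uqjyo adhtm tgy xhdm zcpj dhe jusbc inh tqq hpv
Hunk 5: at line 2 remove [dee] add [kvxuv,jqkx,jkgu] -> 15 lines: opaeu ijl kvxuv jqkx jkgu uqjyo adhtm tgy xhdm zcpj dhe jusbc inh tqq hpv
Final line count: 15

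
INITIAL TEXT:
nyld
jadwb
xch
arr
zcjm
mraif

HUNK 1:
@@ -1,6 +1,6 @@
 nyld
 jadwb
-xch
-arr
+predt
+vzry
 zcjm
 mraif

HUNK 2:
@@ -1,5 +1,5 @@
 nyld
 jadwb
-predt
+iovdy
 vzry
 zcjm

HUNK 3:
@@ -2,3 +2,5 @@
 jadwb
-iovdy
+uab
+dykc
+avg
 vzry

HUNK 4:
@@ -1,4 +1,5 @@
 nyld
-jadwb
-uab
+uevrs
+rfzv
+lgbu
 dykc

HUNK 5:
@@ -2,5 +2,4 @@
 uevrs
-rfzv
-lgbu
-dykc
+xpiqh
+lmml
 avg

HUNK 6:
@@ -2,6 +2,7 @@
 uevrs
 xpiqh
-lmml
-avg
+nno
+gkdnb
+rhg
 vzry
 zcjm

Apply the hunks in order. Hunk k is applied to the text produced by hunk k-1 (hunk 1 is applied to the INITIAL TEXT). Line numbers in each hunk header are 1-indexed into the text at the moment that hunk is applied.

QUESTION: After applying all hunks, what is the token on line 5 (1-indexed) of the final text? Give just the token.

Hunk 1: at line 1 remove [xch,arr] add [predt,vzry] -> 6 lines: nyld jadwb predt vzry zcjm mraif
Hunk 2: at line 1 remove [predt] add [iovdy] -> 6 lines: nyld jadwb iovdy vzry zcjm mraif
Hunk 3: at line 2 remove [iovdy] add [uab,dykc,avg] -> 8 lines: nyld jadwb uab dykc avg vzry zcjm mraif
Hunk 4: at line 1 remove [jadwb,uab] add [uevrs,rfzv,lgbu] -> 9 lines: nyld uevrs rfzv lgbu dykc avg vzry zcjm mraif
Hunk 5: at line 2 remove [rfzv,lgbu,dykc] add [xpiqh,lmml] -> 8 lines: nyld uevrs xpiqh lmml avg vzry zcjm mraif
Hunk 6: at line 2 remove [lmml,avg] add [nno,gkdnb,rhg] -> 9 lines: nyld uevrs xpiqh nno gkdnb rhg vzry zcjm mraif
Final line 5: gkdnb

Answer: gkdnb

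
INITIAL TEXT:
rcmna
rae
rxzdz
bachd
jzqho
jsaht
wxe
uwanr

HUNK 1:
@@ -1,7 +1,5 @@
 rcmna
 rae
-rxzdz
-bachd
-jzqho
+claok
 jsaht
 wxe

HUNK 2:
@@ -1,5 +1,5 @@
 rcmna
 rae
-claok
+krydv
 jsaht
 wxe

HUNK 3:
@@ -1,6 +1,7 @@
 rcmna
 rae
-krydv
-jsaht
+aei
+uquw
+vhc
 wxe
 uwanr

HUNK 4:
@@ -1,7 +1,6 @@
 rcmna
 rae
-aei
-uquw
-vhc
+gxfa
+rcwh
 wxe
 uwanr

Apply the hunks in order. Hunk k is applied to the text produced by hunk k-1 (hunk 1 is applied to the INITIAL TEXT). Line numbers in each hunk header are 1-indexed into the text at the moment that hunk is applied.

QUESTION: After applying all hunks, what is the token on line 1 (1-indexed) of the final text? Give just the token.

Answer: rcmna

Derivation:
Hunk 1: at line 1 remove [rxzdz,bachd,jzqho] add [claok] -> 6 lines: rcmna rae claok jsaht wxe uwanr
Hunk 2: at line 1 remove [claok] add [krydv] -> 6 lines: rcmna rae krydv jsaht wxe uwanr
Hunk 3: at line 1 remove [krydv,jsaht] add [aei,uquw,vhc] -> 7 lines: rcmna rae aei uquw vhc wxe uwanr
Hunk 4: at line 1 remove [aei,uquw,vhc] add [gxfa,rcwh] -> 6 lines: rcmna rae gxfa rcwh wxe uwanr
Final line 1: rcmna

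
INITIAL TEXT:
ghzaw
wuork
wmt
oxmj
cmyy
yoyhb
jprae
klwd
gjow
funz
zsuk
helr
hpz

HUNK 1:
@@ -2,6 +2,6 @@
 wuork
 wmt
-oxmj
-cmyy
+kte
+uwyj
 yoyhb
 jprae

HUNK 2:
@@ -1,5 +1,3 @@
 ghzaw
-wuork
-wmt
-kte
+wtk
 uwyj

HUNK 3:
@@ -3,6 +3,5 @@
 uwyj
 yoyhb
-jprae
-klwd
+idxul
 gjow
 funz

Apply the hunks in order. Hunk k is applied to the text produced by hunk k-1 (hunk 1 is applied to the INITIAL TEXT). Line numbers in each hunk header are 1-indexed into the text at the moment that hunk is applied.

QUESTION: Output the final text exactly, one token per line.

Answer: ghzaw
wtk
uwyj
yoyhb
idxul
gjow
funz
zsuk
helr
hpz

Derivation:
Hunk 1: at line 2 remove [oxmj,cmyy] add [kte,uwyj] -> 13 lines: ghzaw wuork wmt kte uwyj yoyhb jprae klwd gjow funz zsuk helr hpz
Hunk 2: at line 1 remove [wuork,wmt,kte] add [wtk] -> 11 lines: ghzaw wtk uwyj yoyhb jprae klwd gjow funz zsuk helr hpz
Hunk 3: at line 3 remove [jprae,klwd] add [idxul] -> 10 lines: ghzaw wtk uwyj yoyhb idxul gjow funz zsuk helr hpz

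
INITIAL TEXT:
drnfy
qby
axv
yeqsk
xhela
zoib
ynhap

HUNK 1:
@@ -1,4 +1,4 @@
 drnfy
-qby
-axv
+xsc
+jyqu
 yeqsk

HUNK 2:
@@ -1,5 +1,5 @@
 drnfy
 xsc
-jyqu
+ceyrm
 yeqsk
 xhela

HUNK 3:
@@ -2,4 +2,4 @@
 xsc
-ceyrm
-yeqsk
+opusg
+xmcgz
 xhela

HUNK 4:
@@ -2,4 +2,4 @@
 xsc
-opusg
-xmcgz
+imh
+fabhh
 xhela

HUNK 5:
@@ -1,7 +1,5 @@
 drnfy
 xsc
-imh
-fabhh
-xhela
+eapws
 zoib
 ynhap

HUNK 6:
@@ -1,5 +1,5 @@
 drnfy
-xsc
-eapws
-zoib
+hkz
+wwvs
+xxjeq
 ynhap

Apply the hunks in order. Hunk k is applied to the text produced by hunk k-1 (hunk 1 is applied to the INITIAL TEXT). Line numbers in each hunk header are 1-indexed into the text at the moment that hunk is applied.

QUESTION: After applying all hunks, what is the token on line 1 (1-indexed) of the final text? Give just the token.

Answer: drnfy

Derivation:
Hunk 1: at line 1 remove [qby,axv] add [xsc,jyqu] -> 7 lines: drnfy xsc jyqu yeqsk xhela zoib ynhap
Hunk 2: at line 1 remove [jyqu] add [ceyrm] -> 7 lines: drnfy xsc ceyrm yeqsk xhela zoib ynhap
Hunk 3: at line 2 remove [ceyrm,yeqsk] add [opusg,xmcgz] -> 7 lines: drnfy xsc opusg xmcgz xhela zoib ynhap
Hunk 4: at line 2 remove [opusg,xmcgz] add [imh,fabhh] -> 7 lines: drnfy xsc imh fabhh xhela zoib ynhap
Hunk 5: at line 1 remove [imh,fabhh,xhela] add [eapws] -> 5 lines: drnfy xsc eapws zoib ynhap
Hunk 6: at line 1 remove [xsc,eapws,zoib] add [hkz,wwvs,xxjeq] -> 5 lines: drnfy hkz wwvs xxjeq ynhap
Final line 1: drnfy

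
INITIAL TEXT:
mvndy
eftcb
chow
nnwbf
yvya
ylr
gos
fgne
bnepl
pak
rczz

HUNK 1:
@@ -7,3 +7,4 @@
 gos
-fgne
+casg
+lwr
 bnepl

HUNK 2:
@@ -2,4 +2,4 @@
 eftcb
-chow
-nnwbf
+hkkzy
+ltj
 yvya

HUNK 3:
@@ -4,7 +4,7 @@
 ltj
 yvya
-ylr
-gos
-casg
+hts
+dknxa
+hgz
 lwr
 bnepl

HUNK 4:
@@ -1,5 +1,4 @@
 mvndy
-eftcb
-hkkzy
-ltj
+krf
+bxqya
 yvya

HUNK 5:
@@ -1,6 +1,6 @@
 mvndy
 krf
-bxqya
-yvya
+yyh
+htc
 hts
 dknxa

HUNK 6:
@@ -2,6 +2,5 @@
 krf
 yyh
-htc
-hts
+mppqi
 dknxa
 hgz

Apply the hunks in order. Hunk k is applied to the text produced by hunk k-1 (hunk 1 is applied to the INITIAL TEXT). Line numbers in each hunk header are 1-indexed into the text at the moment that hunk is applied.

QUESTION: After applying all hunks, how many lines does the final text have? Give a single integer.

Hunk 1: at line 7 remove [fgne] add [casg,lwr] -> 12 lines: mvndy eftcb chow nnwbf yvya ylr gos casg lwr bnepl pak rczz
Hunk 2: at line 2 remove [chow,nnwbf] add [hkkzy,ltj] -> 12 lines: mvndy eftcb hkkzy ltj yvya ylr gos casg lwr bnepl pak rczz
Hunk 3: at line 4 remove [ylr,gos,casg] add [hts,dknxa,hgz] -> 12 lines: mvndy eftcb hkkzy ltj yvya hts dknxa hgz lwr bnepl pak rczz
Hunk 4: at line 1 remove [eftcb,hkkzy,ltj] add [krf,bxqya] -> 11 lines: mvndy krf bxqya yvya hts dknxa hgz lwr bnepl pak rczz
Hunk 5: at line 1 remove [bxqya,yvya] add [yyh,htc] -> 11 lines: mvndy krf yyh htc hts dknxa hgz lwr bnepl pak rczz
Hunk 6: at line 2 remove [htc,hts] add [mppqi] -> 10 lines: mvndy krf yyh mppqi dknxa hgz lwr bnepl pak rczz
Final line count: 10

Answer: 10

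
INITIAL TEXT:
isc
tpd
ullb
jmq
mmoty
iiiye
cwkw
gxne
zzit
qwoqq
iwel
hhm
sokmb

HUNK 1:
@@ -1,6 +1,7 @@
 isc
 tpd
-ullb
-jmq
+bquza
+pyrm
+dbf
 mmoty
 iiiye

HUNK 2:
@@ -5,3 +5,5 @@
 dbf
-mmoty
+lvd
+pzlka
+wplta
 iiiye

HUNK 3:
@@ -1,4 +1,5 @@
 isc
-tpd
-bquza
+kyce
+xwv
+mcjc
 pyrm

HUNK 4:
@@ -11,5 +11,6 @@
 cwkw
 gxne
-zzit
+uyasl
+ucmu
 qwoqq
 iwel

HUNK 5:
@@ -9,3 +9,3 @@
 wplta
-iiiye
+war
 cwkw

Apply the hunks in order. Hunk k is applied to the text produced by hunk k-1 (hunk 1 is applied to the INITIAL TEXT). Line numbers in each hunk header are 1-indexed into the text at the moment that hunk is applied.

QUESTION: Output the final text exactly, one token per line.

Answer: isc
kyce
xwv
mcjc
pyrm
dbf
lvd
pzlka
wplta
war
cwkw
gxne
uyasl
ucmu
qwoqq
iwel
hhm
sokmb

Derivation:
Hunk 1: at line 1 remove [ullb,jmq] add [bquza,pyrm,dbf] -> 14 lines: isc tpd bquza pyrm dbf mmoty iiiye cwkw gxne zzit qwoqq iwel hhm sokmb
Hunk 2: at line 5 remove [mmoty] add [lvd,pzlka,wplta] -> 16 lines: isc tpd bquza pyrm dbf lvd pzlka wplta iiiye cwkw gxne zzit qwoqq iwel hhm sokmb
Hunk 3: at line 1 remove [tpd,bquza] add [kyce,xwv,mcjc] -> 17 lines: isc kyce xwv mcjc pyrm dbf lvd pzlka wplta iiiye cwkw gxne zzit qwoqq iwel hhm sokmb
Hunk 4: at line 11 remove [zzit] add [uyasl,ucmu] -> 18 lines: isc kyce xwv mcjc pyrm dbf lvd pzlka wplta iiiye cwkw gxne uyasl ucmu qwoqq iwel hhm sokmb
Hunk 5: at line 9 remove [iiiye] add [war] -> 18 lines: isc kyce xwv mcjc pyrm dbf lvd pzlka wplta war cwkw gxne uyasl ucmu qwoqq iwel hhm sokmb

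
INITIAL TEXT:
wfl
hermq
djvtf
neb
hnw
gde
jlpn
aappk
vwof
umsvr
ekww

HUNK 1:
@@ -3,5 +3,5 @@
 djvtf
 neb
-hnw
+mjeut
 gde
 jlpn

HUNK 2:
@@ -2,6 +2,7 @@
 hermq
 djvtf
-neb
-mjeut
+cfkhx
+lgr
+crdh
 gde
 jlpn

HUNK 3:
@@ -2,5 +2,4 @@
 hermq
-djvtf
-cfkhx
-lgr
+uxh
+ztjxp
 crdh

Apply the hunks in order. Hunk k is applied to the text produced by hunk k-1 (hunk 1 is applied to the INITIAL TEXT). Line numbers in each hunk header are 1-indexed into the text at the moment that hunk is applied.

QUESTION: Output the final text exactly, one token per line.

Answer: wfl
hermq
uxh
ztjxp
crdh
gde
jlpn
aappk
vwof
umsvr
ekww

Derivation:
Hunk 1: at line 3 remove [hnw] add [mjeut] -> 11 lines: wfl hermq djvtf neb mjeut gde jlpn aappk vwof umsvr ekww
Hunk 2: at line 2 remove [neb,mjeut] add [cfkhx,lgr,crdh] -> 12 lines: wfl hermq djvtf cfkhx lgr crdh gde jlpn aappk vwof umsvr ekww
Hunk 3: at line 2 remove [djvtf,cfkhx,lgr] add [uxh,ztjxp] -> 11 lines: wfl hermq uxh ztjxp crdh gde jlpn aappk vwof umsvr ekww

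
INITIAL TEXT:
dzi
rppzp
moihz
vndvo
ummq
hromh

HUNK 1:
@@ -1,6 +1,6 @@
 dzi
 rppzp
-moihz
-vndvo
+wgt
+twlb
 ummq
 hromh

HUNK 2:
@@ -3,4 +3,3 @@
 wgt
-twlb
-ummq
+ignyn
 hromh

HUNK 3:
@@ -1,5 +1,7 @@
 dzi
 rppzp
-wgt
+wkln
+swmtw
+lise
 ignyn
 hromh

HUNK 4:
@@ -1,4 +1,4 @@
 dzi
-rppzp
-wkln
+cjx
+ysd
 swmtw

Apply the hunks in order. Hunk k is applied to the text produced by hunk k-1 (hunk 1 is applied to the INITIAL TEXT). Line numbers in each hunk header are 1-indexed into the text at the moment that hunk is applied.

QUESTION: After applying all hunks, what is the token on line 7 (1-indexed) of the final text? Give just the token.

Answer: hromh

Derivation:
Hunk 1: at line 1 remove [moihz,vndvo] add [wgt,twlb] -> 6 lines: dzi rppzp wgt twlb ummq hromh
Hunk 2: at line 3 remove [twlb,ummq] add [ignyn] -> 5 lines: dzi rppzp wgt ignyn hromh
Hunk 3: at line 1 remove [wgt] add [wkln,swmtw,lise] -> 7 lines: dzi rppzp wkln swmtw lise ignyn hromh
Hunk 4: at line 1 remove [rppzp,wkln] add [cjx,ysd] -> 7 lines: dzi cjx ysd swmtw lise ignyn hromh
Final line 7: hromh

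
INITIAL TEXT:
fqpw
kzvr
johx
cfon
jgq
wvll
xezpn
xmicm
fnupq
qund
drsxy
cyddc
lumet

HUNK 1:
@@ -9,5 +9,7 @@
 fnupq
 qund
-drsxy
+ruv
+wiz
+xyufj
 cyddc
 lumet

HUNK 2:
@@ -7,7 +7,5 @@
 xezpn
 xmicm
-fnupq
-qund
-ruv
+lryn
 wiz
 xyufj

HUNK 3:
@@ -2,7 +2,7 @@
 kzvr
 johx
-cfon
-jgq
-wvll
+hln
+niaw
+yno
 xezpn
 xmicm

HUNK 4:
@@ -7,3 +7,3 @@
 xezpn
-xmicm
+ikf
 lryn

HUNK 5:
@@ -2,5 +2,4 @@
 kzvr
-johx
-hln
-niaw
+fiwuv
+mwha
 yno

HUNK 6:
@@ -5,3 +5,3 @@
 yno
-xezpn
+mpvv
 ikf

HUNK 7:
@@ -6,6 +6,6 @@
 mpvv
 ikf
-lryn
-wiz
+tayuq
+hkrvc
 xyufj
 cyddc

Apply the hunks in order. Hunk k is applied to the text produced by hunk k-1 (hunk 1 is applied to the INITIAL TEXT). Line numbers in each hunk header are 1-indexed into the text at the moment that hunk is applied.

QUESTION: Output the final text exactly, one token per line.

Answer: fqpw
kzvr
fiwuv
mwha
yno
mpvv
ikf
tayuq
hkrvc
xyufj
cyddc
lumet

Derivation:
Hunk 1: at line 9 remove [drsxy] add [ruv,wiz,xyufj] -> 15 lines: fqpw kzvr johx cfon jgq wvll xezpn xmicm fnupq qund ruv wiz xyufj cyddc lumet
Hunk 2: at line 7 remove [fnupq,qund,ruv] add [lryn] -> 13 lines: fqpw kzvr johx cfon jgq wvll xezpn xmicm lryn wiz xyufj cyddc lumet
Hunk 3: at line 2 remove [cfon,jgq,wvll] add [hln,niaw,yno] -> 13 lines: fqpw kzvr johx hln niaw yno xezpn xmicm lryn wiz xyufj cyddc lumet
Hunk 4: at line 7 remove [xmicm] add [ikf] -> 13 lines: fqpw kzvr johx hln niaw yno xezpn ikf lryn wiz xyufj cyddc lumet
Hunk 5: at line 2 remove [johx,hln,niaw] add [fiwuv,mwha] -> 12 lines: fqpw kzvr fiwuv mwha yno xezpn ikf lryn wiz xyufj cyddc lumet
Hunk 6: at line 5 remove [xezpn] add [mpvv] -> 12 lines: fqpw kzvr fiwuv mwha yno mpvv ikf lryn wiz xyufj cyddc lumet
Hunk 7: at line 6 remove [lryn,wiz] add [tayuq,hkrvc] -> 12 lines: fqpw kzvr fiwuv mwha yno mpvv ikf tayuq hkrvc xyufj cyddc lumet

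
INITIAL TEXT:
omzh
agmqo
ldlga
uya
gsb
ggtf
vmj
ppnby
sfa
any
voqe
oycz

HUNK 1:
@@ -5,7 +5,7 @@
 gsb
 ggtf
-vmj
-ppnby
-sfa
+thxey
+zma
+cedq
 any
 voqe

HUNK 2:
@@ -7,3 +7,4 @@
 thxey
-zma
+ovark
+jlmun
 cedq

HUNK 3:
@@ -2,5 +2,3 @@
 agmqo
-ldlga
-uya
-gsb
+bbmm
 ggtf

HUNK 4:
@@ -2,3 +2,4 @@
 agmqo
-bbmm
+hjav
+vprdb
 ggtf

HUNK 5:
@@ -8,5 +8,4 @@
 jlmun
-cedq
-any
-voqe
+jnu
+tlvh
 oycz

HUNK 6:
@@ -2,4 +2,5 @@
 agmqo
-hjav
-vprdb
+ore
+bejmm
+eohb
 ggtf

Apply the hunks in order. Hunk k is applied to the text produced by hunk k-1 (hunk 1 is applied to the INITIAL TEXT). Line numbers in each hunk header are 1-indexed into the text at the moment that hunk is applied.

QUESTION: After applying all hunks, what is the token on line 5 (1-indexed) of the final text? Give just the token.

Answer: eohb

Derivation:
Hunk 1: at line 5 remove [vmj,ppnby,sfa] add [thxey,zma,cedq] -> 12 lines: omzh agmqo ldlga uya gsb ggtf thxey zma cedq any voqe oycz
Hunk 2: at line 7 remove [zma] add [ovark,jlmun] -> 13 lines: omzh agmqo ldlga uya gsb ggtf thxey ovark jlmun cedq any voqe oycz
Hunk 3: at line 2 remove [ldlga,uya,gsb] add [bbmm] -> 11 lines: omzh agmqo bbmm ggtf thxey ovark jlmun cedq any voqe oycz
Hunk 4: at line 2 remove [bbmm] add [hjav,vprdb] -> 12 lines: omzh agmqo hjav vprdb ggtf thxey ovark jlmun cedq any voqe oycz
Hunk 5: at line 8 remove [cedq,any,voqe] add [jnu,tlvh] -> 11 lines: omzh agmqo hjav vprdb ggtf thxey ovark jlmun jnu tlvh oycz
Hunk 6: at line 2 remove [hjav,vprdb] add [ore,bejmm,eohb] -> 12 lines: omzh agmqo ore bejmm eohb ggtf thxey ovark jlmun jnu tlvh oycz
Final line 5: eohb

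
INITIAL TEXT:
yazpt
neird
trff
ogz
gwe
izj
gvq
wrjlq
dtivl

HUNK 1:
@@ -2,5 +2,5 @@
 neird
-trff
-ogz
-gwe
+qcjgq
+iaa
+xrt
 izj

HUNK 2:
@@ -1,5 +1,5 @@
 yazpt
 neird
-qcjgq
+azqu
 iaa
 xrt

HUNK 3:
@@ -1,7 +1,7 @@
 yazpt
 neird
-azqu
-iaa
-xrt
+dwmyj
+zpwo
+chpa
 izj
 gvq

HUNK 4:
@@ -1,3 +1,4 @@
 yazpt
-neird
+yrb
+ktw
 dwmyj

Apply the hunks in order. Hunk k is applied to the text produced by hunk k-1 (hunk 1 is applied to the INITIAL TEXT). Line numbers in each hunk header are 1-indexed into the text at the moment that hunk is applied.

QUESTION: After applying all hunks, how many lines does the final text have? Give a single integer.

Answer: 10

Derivation:
Hunk 1: at line 2 remove [trff,ogz,gwe] add [qcjgq,iaa,xrt] -> 9 lines: yazpt neird qcjgq iaa xrt izj gvq wrjlq dtivl
Hunk 2: at line 1 remove [qcjgq] add [azqu] -> 9 lines: yazpt neird azqu iaa xrt izj gvq wrjlq dtivl
Hunk 3: at line 1 remove [azqu,iaa,xrt] add [dwmyj,zpwo,chpa] -> 9 lines: yazpt neird dwmyj zpwo chpa izj gvq wrjlq dtivl
Hunk 4: at line 1 remove [neird] add [yrb,ktw] -> 10 lines: yazpt yrb ktw dwmyj zpwo chpa izj gvq wrjlq dtivl
Final line count: 10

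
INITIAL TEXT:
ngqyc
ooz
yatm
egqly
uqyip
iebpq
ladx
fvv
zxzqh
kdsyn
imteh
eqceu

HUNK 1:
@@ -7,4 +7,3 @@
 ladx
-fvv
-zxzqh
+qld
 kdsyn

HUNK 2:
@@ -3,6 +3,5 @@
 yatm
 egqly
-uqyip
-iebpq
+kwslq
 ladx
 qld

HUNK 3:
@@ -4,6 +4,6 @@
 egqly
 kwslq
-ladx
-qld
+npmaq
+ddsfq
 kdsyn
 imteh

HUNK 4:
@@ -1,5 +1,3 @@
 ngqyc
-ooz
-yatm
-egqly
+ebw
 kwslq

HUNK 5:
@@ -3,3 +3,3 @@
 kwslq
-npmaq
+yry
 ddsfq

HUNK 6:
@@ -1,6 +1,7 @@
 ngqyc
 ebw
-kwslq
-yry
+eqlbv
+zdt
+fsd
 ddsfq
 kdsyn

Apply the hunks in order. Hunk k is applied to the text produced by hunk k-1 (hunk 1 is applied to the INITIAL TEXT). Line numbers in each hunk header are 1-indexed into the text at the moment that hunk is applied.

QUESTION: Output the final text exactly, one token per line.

Hunk 1: at line 7 remove [fvv,zxzqh] add [qld] -> 11 lines: ngqyc ooz yatm egqly uqyip iebpq ladx qld kdsyn imteh eqceu
Hunk 2: at line 3 remove [uqyip,iebpq] add [kwslq] -> 10 lines: ngqyc ooz yatm egqly kwslq ladx qld kdsyn imteh eqceu
Hunk 3: at line 4 remove [ladx,qld] add [npmaq,ddsfq] -> 10 lines: ngqyc ooz yatm egqly kwslq npmaq ddsfq kdsyn imteh eqceu
Hunk 4: at line 1 remove [ooz,yatm,egqly] add [ebw] -> 8 lines: ngqyc ebw kwslq npmaq ddsfq kdsyn imteh eqceu
Hunk 5: at line 3 remove [npmaq] add [yry] -> 8 lines: ngqyc ebw kwslq yry ddsfq kdsyn imteh eqceu
Hunk 6: at line 1 remove [kwslq,yry] add [eqlbv,zdt,fsd] -> 9 lines: ngqyc ebw eqlbv zdt fsd ddsfq kdsyn imteh eqceu

Answer: ngqyc
ebw
eqlbv
zdt
fsd
ddsfq
kdsyn
imteh
eqceu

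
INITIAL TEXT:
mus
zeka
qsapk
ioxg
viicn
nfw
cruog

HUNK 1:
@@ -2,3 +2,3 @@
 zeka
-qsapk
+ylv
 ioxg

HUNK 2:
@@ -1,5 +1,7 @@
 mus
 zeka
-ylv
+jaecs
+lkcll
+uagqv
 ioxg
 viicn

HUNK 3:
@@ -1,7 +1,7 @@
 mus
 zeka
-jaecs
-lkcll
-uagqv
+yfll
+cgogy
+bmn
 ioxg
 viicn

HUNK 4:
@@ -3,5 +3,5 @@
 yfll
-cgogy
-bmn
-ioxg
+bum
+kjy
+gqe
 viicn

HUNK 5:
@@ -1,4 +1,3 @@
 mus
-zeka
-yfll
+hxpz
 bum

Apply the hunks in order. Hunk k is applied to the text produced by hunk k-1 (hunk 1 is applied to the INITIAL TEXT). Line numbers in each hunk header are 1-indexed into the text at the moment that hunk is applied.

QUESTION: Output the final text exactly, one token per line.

Answer: mus
hxpz
bum
kjy
gqe
viicn
nfw
cruog

Derivation:
Hunk 1: at line 2 remove [qsapk] add [ylv] -> 7 lines: mus zeka ylv ioxg viicn nfw cruog
Hunk 2: at line 1 remove [ylv] add [jaecs,lkcll,uagqv] -> 9 lines: mus zeka jaecs lkcll uagqv ioxg viicn nfw cruog
Hunk 3: at line 1 remove [jaecs,lkcll,uagqv] add [yfll,cgogy,bmn] -> 9 lines: mus zeka yfll cgogy bmn ioxg viicn nfw cruog
Hunk 4: at line 3 remove [cgogy,bmn,ioxg] add [bum,kjy,gqe] -> 9 lines: mus zeka yfll bum kjy gqe viicn nfw cruog
Hunk 5: at line 1 remove [zeka,yfll] add [hxpz] -> 8 lines: mus hxpz bum kjy gqe viicn nfw cruog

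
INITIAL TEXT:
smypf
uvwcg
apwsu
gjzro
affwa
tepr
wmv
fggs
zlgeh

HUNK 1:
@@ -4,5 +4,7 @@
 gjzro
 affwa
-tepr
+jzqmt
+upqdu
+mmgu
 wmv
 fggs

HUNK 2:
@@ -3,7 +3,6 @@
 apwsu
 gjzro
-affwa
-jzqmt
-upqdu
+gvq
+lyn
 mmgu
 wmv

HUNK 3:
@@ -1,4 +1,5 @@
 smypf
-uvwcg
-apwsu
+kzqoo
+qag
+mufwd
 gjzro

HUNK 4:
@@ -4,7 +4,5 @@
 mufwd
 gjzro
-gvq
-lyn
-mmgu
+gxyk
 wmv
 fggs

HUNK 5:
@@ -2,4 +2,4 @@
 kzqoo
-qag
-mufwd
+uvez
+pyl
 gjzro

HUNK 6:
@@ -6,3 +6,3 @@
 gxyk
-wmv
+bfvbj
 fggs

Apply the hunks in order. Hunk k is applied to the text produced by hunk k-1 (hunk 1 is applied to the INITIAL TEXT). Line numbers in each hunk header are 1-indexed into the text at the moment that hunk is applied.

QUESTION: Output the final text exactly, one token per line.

Answer: smypf
kzqoo
uvez
pyl
gjzro
gxyk
bfvbj
fggs
zlgeh

Derivation:
Hunk 1: at line 4 remove [tepr] add [jzqmt,upqdu,mmgu] -> 11 lines: smypf uvwcg apwsu gjzro affwa jzqmt upqdu mmgu wmv fggs zlgeh
Hunk 2: at line 3 remove [affwa,jzqmt,upqdu] add [gvq,lyn] -> 10 lines: smypf uvwcg apwsu gjzro gvq lyn mmgu wmv fggs zlgeh
Hunk 3: at line 1 remove [uvwcg,apwsu] add [kzqoo,qag,mufwd] -> 11 lines: smypf kzqoo qag mufwd gjzro gvq lyn mmgu wmv fggs zlgeh
Hunk 4: at line 4 remove [gvq,lyn,mmgu] add [gxyk] -> 9 lines: smypf kzqoo qag mufwd gjzro gxyk wmv fggs zlgeh
Hunk 5: at line 2 remove [qag,mufwd] add [uvez,pyl] -> 9 lines: smypf kzqoo uvez pyl gjzro gxyk wmv fggs zlgeh
Hunk 6: at line 6 remove [wmv] add [bfvbj] -> 9 lines: smypf kzqoo uvez pyl gjzro gxyk bfvbj fggs zlgeh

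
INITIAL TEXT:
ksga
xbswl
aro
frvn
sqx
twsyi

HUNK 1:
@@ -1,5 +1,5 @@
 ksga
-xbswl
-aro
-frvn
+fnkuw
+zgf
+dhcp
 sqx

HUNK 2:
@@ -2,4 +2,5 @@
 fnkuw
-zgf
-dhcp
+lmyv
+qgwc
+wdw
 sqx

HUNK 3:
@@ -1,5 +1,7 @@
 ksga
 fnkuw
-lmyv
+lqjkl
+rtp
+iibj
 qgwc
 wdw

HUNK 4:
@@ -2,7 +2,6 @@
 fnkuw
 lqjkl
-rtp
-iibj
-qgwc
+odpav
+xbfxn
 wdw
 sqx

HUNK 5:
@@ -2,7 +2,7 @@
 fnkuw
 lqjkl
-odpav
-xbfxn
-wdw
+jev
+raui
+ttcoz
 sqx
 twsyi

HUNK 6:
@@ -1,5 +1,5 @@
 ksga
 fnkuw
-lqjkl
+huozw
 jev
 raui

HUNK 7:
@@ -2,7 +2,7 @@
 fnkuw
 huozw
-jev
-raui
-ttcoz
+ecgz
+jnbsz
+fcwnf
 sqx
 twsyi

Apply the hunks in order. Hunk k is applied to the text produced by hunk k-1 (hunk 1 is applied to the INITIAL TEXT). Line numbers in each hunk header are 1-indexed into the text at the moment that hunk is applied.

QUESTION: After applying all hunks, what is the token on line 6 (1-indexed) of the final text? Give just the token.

Hunk 1: at line 1 remove [xbswl,aro,frvn] add [fnkuw,zgf,dhcp] -> 6 lines: ksga fnkuw zgf dhcp sqx twsyi
Hunk 2: at line 2 remove [zgf,dhcp] add [lmyv,qgwc,wdw] -> 7 lines: ksga fnkuw lmyv qgwc wdw sqx twsyi
Hunk 3: at line 1 remove [lmyv] add [lqjkl,rtp,iibj] -> 9 lines: ksga fnkuw lqjkl rtp iibj qgwc wdw sqx twsyi
Hunk 4: at line 2 remove [rtp,iibj,qgwc] add [odpav,xbfxn] -> 8 lines: ksga fnkuw lqjkl odpav xbfxn wdw sqx twsyi
Hunk 5: at line 2 remove [odpav,xbfxn,wdw] add [jev,raui,ttcoz] -> 8 lines: ksga fnkuw lqjkl jev raui ttcoz sqx twsyi
Hunk 6: at line 1 remove [lqjkl] add [huozw] -> 8 lines: ksga fnkuw huozw jev raui ttcoz sqx twsyi
Hunk 7: at line 2 remove [jev,raui,ttcoz] add [ecgz,jnbsz,fcwnf] -> 8 lines: ksga fnkuw huozw ecgz jnbsz fcwnf sqx twsyi
Final line 6: fcwnf

Answer: fcwnf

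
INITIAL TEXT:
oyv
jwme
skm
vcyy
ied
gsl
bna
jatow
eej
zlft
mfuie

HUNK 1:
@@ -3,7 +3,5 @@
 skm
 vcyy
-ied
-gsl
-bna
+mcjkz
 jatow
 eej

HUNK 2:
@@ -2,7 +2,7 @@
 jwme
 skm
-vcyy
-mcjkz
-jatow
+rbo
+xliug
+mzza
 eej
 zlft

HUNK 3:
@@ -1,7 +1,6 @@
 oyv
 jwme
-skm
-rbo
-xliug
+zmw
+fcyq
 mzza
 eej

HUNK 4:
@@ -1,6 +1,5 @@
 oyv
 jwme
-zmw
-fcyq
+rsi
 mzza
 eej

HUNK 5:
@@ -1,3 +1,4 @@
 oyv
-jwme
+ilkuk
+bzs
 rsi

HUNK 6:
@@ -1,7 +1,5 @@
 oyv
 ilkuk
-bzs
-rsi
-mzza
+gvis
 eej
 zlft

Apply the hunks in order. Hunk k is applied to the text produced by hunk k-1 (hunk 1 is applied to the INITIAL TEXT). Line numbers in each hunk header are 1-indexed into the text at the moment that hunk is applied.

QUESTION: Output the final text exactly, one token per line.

Answer: oyv
ilkuk
gvis
eej
zlft
mfuie

Derivation:
Hunk 1: at line 3 remove [ied,gsl,bna] add [mcjkz] -> 9 lines: oyv jwme skm vcyy mcjkz jatow eej zlft mfuie
Hunk 2: at line 2 remove [vcyy,mcjkz,jatow] add [rbo,xliug,mzza] -> 9 lines: oyv jwme skm rbo xliug mzza eej zlft mfuie
Hunk 3: at line 1 remove [skm,rbo,xliug] add [zmw,fcyq] -> 8 lines: oyv jwme zmw fcyq mzza eej zlft mfuie
Hunk 4: at line 1 remove [zmw,fcyq] add [rsi] -> 7 lines: oyv jwme rsi mzza eej zlft mfuie
Hunk 5: at line 1 remove [jwme] add [ilkuk,bzs] -> 8 lines: oyv ilkuk bzs rsi mzza eej zlft mfuie
Hunk 6: at line 1 remove [bzs,rsi,mzza] add [gvis] -> 6 lines: oyv ilkuk gvis eej zlft mfuie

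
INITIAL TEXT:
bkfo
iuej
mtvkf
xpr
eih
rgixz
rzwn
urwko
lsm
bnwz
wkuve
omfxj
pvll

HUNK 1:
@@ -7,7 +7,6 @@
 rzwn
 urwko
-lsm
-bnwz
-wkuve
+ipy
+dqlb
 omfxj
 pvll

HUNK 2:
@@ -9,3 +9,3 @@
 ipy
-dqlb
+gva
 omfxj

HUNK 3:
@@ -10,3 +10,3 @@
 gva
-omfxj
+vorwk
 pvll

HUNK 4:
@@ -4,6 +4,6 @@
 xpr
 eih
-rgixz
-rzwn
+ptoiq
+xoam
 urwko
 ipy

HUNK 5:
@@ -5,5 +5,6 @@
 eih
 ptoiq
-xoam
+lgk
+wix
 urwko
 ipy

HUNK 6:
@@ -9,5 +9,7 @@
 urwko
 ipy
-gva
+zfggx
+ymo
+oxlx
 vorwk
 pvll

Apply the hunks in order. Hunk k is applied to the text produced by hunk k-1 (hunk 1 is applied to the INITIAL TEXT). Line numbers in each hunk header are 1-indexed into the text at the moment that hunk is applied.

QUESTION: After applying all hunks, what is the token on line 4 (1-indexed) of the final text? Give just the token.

Hunk 1: at line 7 remove [lsm,bnwz,wkuve] add [ipy,dqlb] -> 12 lines: bkfo iuej mtvkf xpr eih rgixz rzwn urwko ipy dqlb omfxj pvll
Hunk 2: at line 9 remove [dqlb] add [gva] -> 12 lines: bkfo iuej mtvkf xpr eih rgixz rzwn urwko ipy gva omfxj pvll
Hunk 3: at line 10 remove [omfxj] add [vorwk] -> 12 lines: bkfo iuej mtvkf xpr eih rgixz rzwn urwko ipy gva vorwk pvll
Hunk 4: at line 4 remove [rgixz,rzwn] add [ptoiq,xoam] -> 12 lines: bkfo iuej mtvkf xpr eih ptoiq xoam urwko ipy gva vorwk pvll
Hunk 5: at line 5 remove [xoam] add [lgk,wix] -> 13 lines: bkfo iuej mtvkf xpr eih ptoiq lgk wix urwko ipy gva vorwk pvll
Hunk 6: at line 9 remove [gva] add [zfggx,ymo,oxlx] -> 15 lines: bkfo iuej mtvkf xpr eih ptoiq lgk wix urwko ipy zfggx ymo oxlx vorwk pvll
Final line 4: xpr

Answer: xpr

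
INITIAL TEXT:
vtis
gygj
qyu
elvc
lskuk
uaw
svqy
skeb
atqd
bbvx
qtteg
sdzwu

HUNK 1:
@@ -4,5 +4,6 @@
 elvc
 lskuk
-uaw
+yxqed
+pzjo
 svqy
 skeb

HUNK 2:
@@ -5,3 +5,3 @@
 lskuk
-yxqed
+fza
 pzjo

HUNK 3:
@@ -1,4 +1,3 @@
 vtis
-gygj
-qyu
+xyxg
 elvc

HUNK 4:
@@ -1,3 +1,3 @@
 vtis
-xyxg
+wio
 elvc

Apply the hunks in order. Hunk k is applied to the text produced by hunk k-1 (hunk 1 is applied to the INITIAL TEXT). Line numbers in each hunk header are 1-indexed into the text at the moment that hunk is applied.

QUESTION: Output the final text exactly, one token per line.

Answer: vtis
wio
elvc
lskuk
fza
pzjo
svqy
skeb
atqd
bbvx
qtteg
sdzwu

Derivation:
Hunk 1: at line 4 remove [uaw] add [yxqed,pzjo] -> 13 lines: vtis gygj qyu elvc lskuk yxqed pzjo svqy skeb atqd bbvx qtteg sdzwu
Hunk 2: at line 5 remove [yxqed] add [fza] -> 13 lines: vtis gygj qyu elvc lskuk fza pzjo svqy skeb atqd bbvx qtteg sdzwu
Hunk 3: at line 1 remove [gygj,qyu] add [xyxg] -> 12 lines: vtis xyxg elvc lskuk fza pzjo svqy skeb atqd bbvx qtteg sdzwu
Hunk 4: at line 1 remove [xyxg] add [wio] -> 12 lines: vtis wio elvc lskuk fza pzjo svqy skeb atqd bbvx qtteg sdzwu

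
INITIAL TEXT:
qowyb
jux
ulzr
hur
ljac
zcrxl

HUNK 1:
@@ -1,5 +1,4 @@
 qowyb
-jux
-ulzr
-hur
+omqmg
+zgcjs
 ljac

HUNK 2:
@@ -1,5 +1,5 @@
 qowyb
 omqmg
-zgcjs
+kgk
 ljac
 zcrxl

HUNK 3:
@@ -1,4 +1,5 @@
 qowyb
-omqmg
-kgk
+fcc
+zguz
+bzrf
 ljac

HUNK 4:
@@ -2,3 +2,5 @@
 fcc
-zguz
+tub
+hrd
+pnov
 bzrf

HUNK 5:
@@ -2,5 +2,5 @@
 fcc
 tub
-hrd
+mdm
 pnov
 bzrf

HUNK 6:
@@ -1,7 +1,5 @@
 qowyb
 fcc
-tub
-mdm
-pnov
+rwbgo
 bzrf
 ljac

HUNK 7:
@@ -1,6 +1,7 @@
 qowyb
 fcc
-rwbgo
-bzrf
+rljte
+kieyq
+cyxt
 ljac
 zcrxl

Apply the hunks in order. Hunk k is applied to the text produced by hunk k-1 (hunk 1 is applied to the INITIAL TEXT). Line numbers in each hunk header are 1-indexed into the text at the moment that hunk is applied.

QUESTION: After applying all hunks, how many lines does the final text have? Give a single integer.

Answer: 7

Derivation:
Hunk 1: at line 1 remove [jux,ulzr,hur] add [omqmg,zgcjs] -> 5 lines: qowyb omqmg zgcjs ljac zcrxl
Hunk 2: at line 1 remove [zgcjs] add [kgk] -> 5 lines: qowyb omqmg kgk ljac zcrxl
Hunk 3: at line 1 remove [omqmg,kgk] add [fcc,zguz,bzrf] -> 6 lines: qowyb fcc zguz bzrf ljac zcrxl
Hunk 4: at line 2 remove [zguz] add [tub,hrd,pnov] -> 8 lines: qowyb fcc tub hrd pnov bzrf ljac zcrxl
Hunk 5: at line 2 remove [hrd] add [mdm] -> 8 lines: qowyb fcc tub mdm pnov bzrf ljac zcrxl
Hunk 6: at line 1 remove [tub,mdm,pnov] add [rwbgo] -> 6 lines: qowyb fcc rwbgo bzrf ljac zcrxl
Hunk 7: at line 1 remove [rwbgo,bzrf] add [rljte,kieyq,cyxt] -> 7 lines: qowyb fcc rljte kieyq cyxt ljac zcrxl
Final line count: 7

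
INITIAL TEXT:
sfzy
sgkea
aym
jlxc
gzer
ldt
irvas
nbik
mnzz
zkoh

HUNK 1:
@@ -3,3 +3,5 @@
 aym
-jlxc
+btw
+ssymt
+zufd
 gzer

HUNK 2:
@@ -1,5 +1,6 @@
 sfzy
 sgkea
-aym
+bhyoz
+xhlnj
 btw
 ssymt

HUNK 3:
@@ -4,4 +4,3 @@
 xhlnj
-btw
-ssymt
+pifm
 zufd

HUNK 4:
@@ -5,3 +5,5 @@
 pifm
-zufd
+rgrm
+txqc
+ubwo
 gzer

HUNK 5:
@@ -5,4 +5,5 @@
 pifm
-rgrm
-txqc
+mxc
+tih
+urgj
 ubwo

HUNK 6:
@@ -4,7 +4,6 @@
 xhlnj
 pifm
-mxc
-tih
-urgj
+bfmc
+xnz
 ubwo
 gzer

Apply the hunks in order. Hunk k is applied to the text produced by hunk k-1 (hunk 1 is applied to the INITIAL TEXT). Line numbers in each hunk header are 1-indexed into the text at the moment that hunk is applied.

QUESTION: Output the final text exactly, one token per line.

Hunk 1: at line 3 remove [jlxc] add [btw,ssymt,zufd] -> 12 lines: sfzy sgkea aym btw ssymt zufd gzer ldt irvas nbik mnzz zkoh
Hunk 2: at line 1 remove [aym] add [bhyoz,xhlnj] -> 13 lines: sfzy sgkea bhyoz xhlnj btw ssymt zufd gzer ldt irvas nbik mnzz zkoh
Hunk 3: at line 4 remove [btw,ssymt] add [pifm] -> 12 lines: sfzy sgkea bhyoz xhlnj pifm zufd gzer ldt irvas nbik mnzz zkoh
Hunk 4: at line 5 remove [zufd] add [rgrm,txqc,ubwo] -> 14 lines: sfzy sgkea bhyoz xhlnj pifm rgrm txqc ubwo gzer ldt irvas nbik mnzz zkoh
Hunk 5: at line 5 remove [rgrm,txqc] add [mxc,tih,urgj] -> 15 lines: sfzy sgkea bhyoz xhlnj pifm mxc tih urgj ubwo gzer ldt irvas nbik mnzz zkoh
Hunk 6: at line 4 remove [mxc,tih,urgj] add [bfmc,xnz] -> 14 lines: sfzy sgkea bhyoz xhlnj pifm bfmc xnz ubwo gzer ldt irvas nbik mnzz zkoh

Answer: sfzy
sgkea
bhyoz
xhlnj
pifm
bfmc
xnz
ubwo
gzer
ldt
irvas
nbik
mnzz
zkoh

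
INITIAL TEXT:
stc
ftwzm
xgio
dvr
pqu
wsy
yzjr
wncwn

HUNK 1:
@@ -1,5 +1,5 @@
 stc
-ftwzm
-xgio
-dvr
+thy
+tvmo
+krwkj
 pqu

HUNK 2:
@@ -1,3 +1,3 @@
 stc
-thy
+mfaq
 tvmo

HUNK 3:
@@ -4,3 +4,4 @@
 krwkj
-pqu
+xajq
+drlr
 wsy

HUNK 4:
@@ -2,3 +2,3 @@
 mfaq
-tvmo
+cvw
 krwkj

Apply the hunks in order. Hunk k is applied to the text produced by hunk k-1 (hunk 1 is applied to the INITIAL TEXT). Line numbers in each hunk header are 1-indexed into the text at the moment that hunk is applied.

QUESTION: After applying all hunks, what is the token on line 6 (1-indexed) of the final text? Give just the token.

Answer: drlr

Derivation:
Hunk 1: at line 1 remove [ftwzm,xgio,dvr] add [thy,tvmo,krwkj] -> 8 lines: stc thy tvmo krwkj pqu wsy yzjr wncwn
Hunk 2: at line 1 remove [thy] add [mfaq] -> 8 lines: stc mfaq tvmo krwkj pqu wsy yzjr wncwn
Hunk 3: at line 4 remove [pqu] add [xajq,drlr] -> 9 lines: stc mfaq tvmo krwkj xajq drlr wsy yzjr wncwn
Hunk 4: at line 2 remove [tvmo] add [cvw] -> 9 lines: stc mfaq cvw krwkj xajq drlr wsy yzjr wncwn
Final line 6: drlr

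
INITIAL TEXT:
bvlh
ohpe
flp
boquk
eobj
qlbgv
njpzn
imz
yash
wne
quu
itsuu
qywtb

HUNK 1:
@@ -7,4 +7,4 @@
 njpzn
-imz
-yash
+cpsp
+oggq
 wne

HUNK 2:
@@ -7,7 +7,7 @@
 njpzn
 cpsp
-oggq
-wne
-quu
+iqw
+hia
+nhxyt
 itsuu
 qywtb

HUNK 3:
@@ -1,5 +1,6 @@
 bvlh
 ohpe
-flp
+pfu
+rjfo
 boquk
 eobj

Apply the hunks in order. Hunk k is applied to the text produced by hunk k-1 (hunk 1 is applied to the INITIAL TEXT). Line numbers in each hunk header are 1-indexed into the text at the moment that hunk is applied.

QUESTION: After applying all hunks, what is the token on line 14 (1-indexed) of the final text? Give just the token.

Answer: qywtb

Derivation:
Hunk 1: at line 7 remove [imz,yash] add [cpsp,oggq] -> 13 lines: bvlh ohpe flp boquk eobj qlbgv njpzn cpsp oggq wne quu itsuu qywtb
Hunk 2: at line 7 remove [oggq,wne,quu] add [iqw,hia,nhxyt] -> 13 lines: bvlh ohpe flp boquk eobj qlbgv njpzn cpsp iqw hia nhxyt itsuu qywtb
Hunk 3: at line 1 remove [flp] add [pfu,rjfo] -> 14 lines: bvlh ohpe pfu rjfo boquk eobj qlbgv njpzn cpsp iqw hia nhxyt itsuu qywtb
Final line 14: qywtb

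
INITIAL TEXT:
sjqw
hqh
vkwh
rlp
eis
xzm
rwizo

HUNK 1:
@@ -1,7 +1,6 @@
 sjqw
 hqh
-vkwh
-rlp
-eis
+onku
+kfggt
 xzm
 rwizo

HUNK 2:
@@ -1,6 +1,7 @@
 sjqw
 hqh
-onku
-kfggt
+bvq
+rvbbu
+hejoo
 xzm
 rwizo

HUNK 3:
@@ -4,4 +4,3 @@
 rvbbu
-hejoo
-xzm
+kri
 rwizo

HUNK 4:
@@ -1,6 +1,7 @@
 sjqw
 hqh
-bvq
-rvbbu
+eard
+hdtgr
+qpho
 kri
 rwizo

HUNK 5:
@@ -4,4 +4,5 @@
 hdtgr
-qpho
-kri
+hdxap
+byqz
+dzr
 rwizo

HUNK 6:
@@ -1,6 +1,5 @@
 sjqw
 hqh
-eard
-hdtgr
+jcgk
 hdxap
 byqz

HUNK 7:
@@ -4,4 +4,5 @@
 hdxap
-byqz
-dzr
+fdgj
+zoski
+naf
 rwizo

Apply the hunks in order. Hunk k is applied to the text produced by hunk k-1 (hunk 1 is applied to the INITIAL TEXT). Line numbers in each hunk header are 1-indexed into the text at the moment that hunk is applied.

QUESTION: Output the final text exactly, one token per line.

Hunk 1: at line 1 remove [vkwh,rlp,eis] add [onku,kfggt] -> 6 lines: sjqw hqh onku kfggt xzm rwizo
Hunk 2: at line 1 remove [onku,kfggt] add [bvq,rvbbu,hejoo] -> 7 lines: sjqw hqh bvq rvbbu hejoo xzm rwizo
Hunk 3: at line 4 remove [hejoo,xzm] add [kri] -> 6 lines: sjqw hqh bvq rvbbu kri rwizo
Hunk 4: at line 1 remove [bvq,rvbbu] add [eard,hdtgr,qpho] -> 7 lines: sjqw hqh eard hdtgr qpho kri rwizo
Hunk 5: at line 4 remove [qpho,kri] add [hdxap,byqz,dzr] -> 8 lines: sjqw hqh eard hdtgr hdxap byqz dzr rwizo
Hunk 6: at line 1 remove [eard,hdtgr] add [jcgk] -> 7 lines: sjqw hqh jcgk hdxap byqz dzr rwizo
Hunk 7: at line 4 remove [byqz,dzr] add [fdgj,zoski,naf] -> 8 lines: sjqw hqh jcgk hdxap fdgj zoski naf rwizo

Answer: sjqw
hqh
jcgk
hdxap
fdgj
zoski
naf
rwizo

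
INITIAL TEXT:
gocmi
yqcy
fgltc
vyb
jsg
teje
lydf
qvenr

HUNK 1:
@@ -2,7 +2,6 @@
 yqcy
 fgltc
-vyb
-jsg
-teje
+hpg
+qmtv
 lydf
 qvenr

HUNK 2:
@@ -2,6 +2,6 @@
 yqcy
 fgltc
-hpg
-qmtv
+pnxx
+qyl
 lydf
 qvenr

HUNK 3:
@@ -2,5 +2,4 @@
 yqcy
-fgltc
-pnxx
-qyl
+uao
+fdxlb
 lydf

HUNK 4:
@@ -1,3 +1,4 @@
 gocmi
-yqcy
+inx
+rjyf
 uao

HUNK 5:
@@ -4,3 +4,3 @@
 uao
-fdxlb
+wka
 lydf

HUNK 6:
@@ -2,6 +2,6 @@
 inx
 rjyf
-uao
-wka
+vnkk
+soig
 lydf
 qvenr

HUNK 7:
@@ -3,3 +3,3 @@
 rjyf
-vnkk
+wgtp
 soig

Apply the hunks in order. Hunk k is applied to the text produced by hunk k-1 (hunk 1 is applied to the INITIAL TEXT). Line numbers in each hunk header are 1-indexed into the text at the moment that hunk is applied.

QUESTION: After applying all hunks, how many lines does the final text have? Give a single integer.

Answer: 7

Derivation:
Hunk 1: at line 2 remove [vyb,jsg,teje] add [hpg,qmtv] -> 7 lines: gocmi yqcy fgltc hpg qmtv lydf qvenr
Hunk 2: at line 2 remove [hpg,qmtv] add [pnxx,qyl] -> 7 lines: gocmi yqcy fgltc pnxx qyl lydf qvenr
Hunk 3: at line 2 remove [fgltc,pnxx,qyl] add [uao,fdxlb] -> 6 lines: gocmi yqcy uao fdxlb lydf qvenr
Hunk 4: at line 1 remove [yqcy] add [inx,rjyf] -> 7 lines: gocmi inx rjyf uao fdxlb lydf qvenr
Hunk 5: at line 4 remove [fdxlb] add [wka] -> 7 lines: gocmi inx rjyf uao wka lydf qvenr
Hunk 6: at line 2 remove [uao,wka] add [vnkk,soig] -> 7 lines: gocmi inx rjyf vnkk soig lydf qvenr
Hunk 7: at line 3 remove [vnkk] add [wgtp] -> 7 lines: gocmi inx rjyf wgtp soig lydf qvenr
Final line count: 7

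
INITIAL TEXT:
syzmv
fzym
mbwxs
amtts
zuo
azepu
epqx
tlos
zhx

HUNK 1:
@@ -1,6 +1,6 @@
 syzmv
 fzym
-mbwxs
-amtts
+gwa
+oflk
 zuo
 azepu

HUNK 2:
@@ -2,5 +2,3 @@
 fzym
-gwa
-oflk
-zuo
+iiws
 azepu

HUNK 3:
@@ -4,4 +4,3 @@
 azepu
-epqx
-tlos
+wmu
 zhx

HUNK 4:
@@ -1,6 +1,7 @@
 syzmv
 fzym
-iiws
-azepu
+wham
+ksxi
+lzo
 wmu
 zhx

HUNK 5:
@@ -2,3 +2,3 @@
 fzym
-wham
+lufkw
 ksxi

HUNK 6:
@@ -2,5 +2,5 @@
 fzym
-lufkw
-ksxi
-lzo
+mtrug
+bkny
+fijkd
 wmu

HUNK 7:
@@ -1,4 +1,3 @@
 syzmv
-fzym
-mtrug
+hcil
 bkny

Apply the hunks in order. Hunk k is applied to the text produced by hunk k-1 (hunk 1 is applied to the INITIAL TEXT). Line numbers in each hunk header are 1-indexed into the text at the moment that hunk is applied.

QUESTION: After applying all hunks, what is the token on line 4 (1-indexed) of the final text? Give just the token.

Answer: fijkd

Derivation:
Hunk 1: at line 1 remove [mbwxs,amtts] add [gwa,oflk] -> 9 lines: syzmv fzym gwa oflk zuo azepu epqx tlos zhx
Hunk 2: at line 2 remove [gwa,oflk,zuo] add [iiws] -> 7 lines: syzmv fzym iiws azepu epqx tlos zhx
Hunk 3: at line 4 remove [epqx,tlos] add [wmu] -> 6 lines: syzmv fzym iiws azepu wmu zhx
Hunk 4: at line 1 remove [iiws,azepu] add [wham,ksxi,lzo] -> 7 lines: syzmv fzym wham ksxi lzo wmu zhx
Hunk 5: at line 2 remove [wham] add [lufkw] -> 7 lines: syzmv fzym lufkw ksxi lzo wmu zhx
Hunk 6: at line 2 remove [lufkw,ksxi,lzo] add [mtrug,bkny,fijkd] -> 7 lines: syzmv fzym mtrug bkny fijkd wmu zhx
Hunk 7: at line 1 remove [fzym,mtrug] add [hcil] -> 6 lines: syzmv hcil bkny fijkd wmu zhx
Final line 4: fijkd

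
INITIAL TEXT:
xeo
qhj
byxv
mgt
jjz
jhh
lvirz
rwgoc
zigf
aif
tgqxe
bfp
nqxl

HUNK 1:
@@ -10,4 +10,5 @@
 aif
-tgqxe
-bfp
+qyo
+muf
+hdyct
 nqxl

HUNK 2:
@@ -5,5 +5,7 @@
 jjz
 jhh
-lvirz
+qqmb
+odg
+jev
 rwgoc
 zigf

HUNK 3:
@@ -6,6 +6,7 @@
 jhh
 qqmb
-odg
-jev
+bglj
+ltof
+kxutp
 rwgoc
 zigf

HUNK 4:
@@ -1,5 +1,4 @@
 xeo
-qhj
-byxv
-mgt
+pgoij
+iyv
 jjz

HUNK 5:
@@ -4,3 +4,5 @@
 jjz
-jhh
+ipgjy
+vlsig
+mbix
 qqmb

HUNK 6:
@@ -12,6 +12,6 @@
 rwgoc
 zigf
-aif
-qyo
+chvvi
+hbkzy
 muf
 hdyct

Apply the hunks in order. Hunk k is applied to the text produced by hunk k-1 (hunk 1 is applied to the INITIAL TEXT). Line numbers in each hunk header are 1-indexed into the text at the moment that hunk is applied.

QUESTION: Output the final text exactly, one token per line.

Hunk 1: at line 10 remove [tgqxe,bfp] add [qyo,muf,hdyct] -> 14 lines: xeo qhj byxv mgt jjz jhh lvirz rwgoc zigf aif qyo muf hdyct nqxl
Hunk 2: at line 5 remove [lvirz] add [qqmb,odg,jev] -> 16 lines: xeo qhj byxv mgt jjz jhh qqmb odg jev rwgoc zigf aif qyo muf hdyct nqxl
Hunk 3: at line 6 remove [odg,jev] add [bglj,ltof,kxutp] -> 17 lines: xeo qhj byxv mgt jjz jhh qqmb bglj ltof kxutp rwgoc zigf aif qyo muf hdyct nqxl
Hunk 4: at line 1 remove [qhj,byxv,mgt] add [pgoij,iyv] -> 16 lines: xeo pgoij iyv jjz jhh qqmb bglj ltof kxutp rwgoc zigf aif qyo muf hdyct nqxl
Hunk 5: at line 4 remove [jhh] add [ipgjy,vlsig,mbix] -> 18 lines: xeo pgoij iyv jjz ipgjy vlsig mbix qqmb bglj ltof kxutp rwgoc zigf aif qyo muf hdyct nqxl
Hunk 6: at line 12 remove [aif,qyo] add [chvvi,hbkzy] -> 18 lines: xeo pgoij iyv jjz ipgjy vlsig mbix qqmb bglj ltof kxutp rwgoc zigf chvvi hbkzy muf hdyct nqxl

Answer: xeo
pgoij
iyv
jjz
ipgjy
vlsig
mbix
qqmb
bglj
ltof
kxutp
rwgoc
zigf
chvvi
hbkzy
muf
hdyct
nqxl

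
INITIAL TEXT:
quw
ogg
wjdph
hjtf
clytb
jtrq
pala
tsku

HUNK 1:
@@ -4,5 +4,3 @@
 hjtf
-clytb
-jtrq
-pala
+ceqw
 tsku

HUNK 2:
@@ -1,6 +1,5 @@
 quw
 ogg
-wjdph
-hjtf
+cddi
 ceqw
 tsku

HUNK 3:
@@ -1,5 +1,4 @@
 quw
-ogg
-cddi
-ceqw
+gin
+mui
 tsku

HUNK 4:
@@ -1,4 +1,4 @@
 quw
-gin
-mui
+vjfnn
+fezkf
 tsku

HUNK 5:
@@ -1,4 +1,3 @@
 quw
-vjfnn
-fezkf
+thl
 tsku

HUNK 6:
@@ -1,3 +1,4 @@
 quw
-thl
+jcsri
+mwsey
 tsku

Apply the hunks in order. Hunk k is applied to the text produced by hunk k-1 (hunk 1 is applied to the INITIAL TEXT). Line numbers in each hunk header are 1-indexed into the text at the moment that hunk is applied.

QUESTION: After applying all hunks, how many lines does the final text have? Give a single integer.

Hunk 1: at line 4 remove [clytb,jtrq,pala] add [ceqw] -> 6 lines: quw ogg wjdph hjtf ceqw tsku
Hunk 2: at line 1 remove [wjdph,hjtf] add [cddi] -> 5 lines: quw ogg cddi ceqw tsku
Hunk 3: at line 1 remove [ogg,cddi,ceqw] add [gin,mui] -> 4 lines: quw gin mui tsku
Hunk 4: at line 1 remove [gin,mui] add [vjfnn,fezkf] -> 4 lines: quw vjfnn fezkf tsku
Hunk 5: at line 1 remove [vjfnn,fezkf] add [thl] -> 3 lines: quw thl tsku
Hunk 6: at line 1 remove [thl] add [jcsri,mwsey] -> 4 lines: quw jcsri mwsey tsku
Final line count: 4

Answer: 4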